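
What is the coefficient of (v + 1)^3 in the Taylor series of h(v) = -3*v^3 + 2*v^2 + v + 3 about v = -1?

h(-1) = 7
h′(-1) = -12
h′′(-1) = 22
h′′′(-1) = -18
So c_3 = h′′′(-1)/3! = -3.

-3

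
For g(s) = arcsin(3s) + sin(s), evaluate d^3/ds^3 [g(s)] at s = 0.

Add the two expansions coefficient-wise.
The coefficient of s^3 in the expansion is 13/3, so g′′′(0) = 3! * (13/3) = 26.

26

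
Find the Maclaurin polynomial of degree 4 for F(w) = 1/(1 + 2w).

Compute the successive derivatives at the expansion point and divide by k!.

16*w^4 - 8*w^3 + 4*w^2 - 2*w + 1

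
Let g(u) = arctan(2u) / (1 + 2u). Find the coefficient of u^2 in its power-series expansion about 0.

Take the Cauchy product of the two expansions.
[u^0] = 0;  [u^1] = 2;  [u^2] = -4.

-4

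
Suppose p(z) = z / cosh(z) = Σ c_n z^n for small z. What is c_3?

-1/2

Invert the denominator's series and multiply.
p(0) = 0
p′(0) = 1
p′′(0) = 0
p′′′(0) = -3
Then c_k = p^(k)(0)/k! gives each Taylor coefficient.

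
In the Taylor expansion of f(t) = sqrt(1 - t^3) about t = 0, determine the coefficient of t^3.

Use the known series and substitute for the argument.
So c_3 = f′′′(0)/3! = -1/2.

-1/2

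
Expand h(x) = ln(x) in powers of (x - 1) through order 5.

(x - 1)^5/5 - (x - 1)^4/4 + (x - 1)^3/3 - (x - 1)^2/2 + (x - 1)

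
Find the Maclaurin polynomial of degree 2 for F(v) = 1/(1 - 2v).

F(0) = 1
F′(0) = 2
F′′(0) = 8

4*v^2 + 2*v + 1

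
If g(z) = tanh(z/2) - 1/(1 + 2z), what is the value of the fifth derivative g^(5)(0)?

Add the two expansions coefficient-wise.
The coefficient of z^5 in the expansion is 7681/240, so g^(5)(0) = 5! * (7681/240) = 7681/2.

7681/2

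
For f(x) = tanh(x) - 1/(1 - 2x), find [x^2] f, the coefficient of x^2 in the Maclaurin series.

Expand each term separately and add.
f(0) = -1
f′(0) = -1
f′′(0) = -8

-4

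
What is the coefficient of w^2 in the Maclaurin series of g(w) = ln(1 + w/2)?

-1/8

Apply the Taylor formula c_k = f^(k)(a)/k!.
[w^0] = 0;  [w^1] = 1/2;  [w^2] = -1/8.
So c_2 = g′′(0)/2! = -1/8.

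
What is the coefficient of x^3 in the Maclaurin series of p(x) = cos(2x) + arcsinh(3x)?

Combine the two series term by term.
[x^0] = 1;  [x^1] = 3;  [x^2] = -2;  [x^3] = -9/2.
So c_3 = p′′′(0)/3! = -9/2.

-9/2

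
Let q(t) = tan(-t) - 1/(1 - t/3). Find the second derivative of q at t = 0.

Combine the two series term by term.
The coefficient of t^2 in the expansion is -1/9, so q′′(0) = 2! * (-1/9) = -2/9.

-2/9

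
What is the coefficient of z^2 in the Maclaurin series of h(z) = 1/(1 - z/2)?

c_2 = h′′(0)/2! = 1/4.

1/4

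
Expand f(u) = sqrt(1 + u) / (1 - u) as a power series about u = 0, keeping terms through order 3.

Expand each factor separately, then convolve coefficients.
[u^0] = 1;  [u^1] = 3/2;  [u^2] = 11/8;  [u^3] = 23/16.

23*u^3/16 + 11*u^2/8 + 3*u/2 + 1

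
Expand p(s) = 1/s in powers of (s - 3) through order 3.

-(s - 3)^3/81 + (s - 3)^2/27 - (s - 3)/9 + 1/3

p(3) = 1/3
p′(3) = -1/9
p′′(3) = 2/27
p′′′(3) = -2/27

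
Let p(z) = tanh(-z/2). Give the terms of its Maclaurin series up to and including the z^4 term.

z^3/24 - z/2

p(0) = 0
p′(0) = -1/2
p′′(0) = 0
p′′′(0) = 1/4
p^(4)(0) = 0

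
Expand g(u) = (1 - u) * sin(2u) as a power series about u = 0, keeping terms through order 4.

Multiply each power in the prefactor through the base expansion.

4*u^4/3 - 4*u^3/3 - 2*u^2 + 2*u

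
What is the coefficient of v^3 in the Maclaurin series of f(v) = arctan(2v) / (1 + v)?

Write out both Maclaurin series and multiply, keeping only the needed powers.
f(0) = 0
f′(0) = 2
f′′(0) = -4
f′′′(0) = -4

-2/3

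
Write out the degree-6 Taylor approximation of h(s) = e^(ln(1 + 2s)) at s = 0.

2*s + 1

Plug the Maclaurin series of the inner function into that of the outer and collect terms.
[s^0] = 1;  [s^1] = 2;  [s^2] = 0;  [s^3] = 0;  [s^4] = 0;  [s^5] = 0;  [s^6] = 0.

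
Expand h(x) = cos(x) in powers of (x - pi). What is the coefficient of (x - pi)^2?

1/2

Apply the Taylor formula c_k = f^(k)(a)/k!.
h(pi) = -1
h′(pi) = 0
h′′(pi) = 1
So c_2 = h′′(pi)/2! = 1/2.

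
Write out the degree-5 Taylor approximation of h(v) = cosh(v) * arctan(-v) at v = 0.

-3*v^5/40 - v^3/6 - v

Take the Cauchy product of the two expansions.
h(0) = 0
h′(0) = -1
h′′(0) = 0
h′′′(0) = -1
h^(4)(0) = 0
h^(5)(0) = -9
Dividing each by k! gives the coefficients c_0, ..., c_5.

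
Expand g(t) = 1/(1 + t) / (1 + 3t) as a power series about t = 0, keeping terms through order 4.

Take the Cauchy product of the two expansions.
[t^0] = 1;  [t^1] = -4;  [t^2] = 13;  [t^3] = -40;  [t^4] = 121.

121*t^4 - 40*t^3 + 13*t^2 - 4*t + 1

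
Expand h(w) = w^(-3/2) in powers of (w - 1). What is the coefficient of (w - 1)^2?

15/8

h(1) = 1
h′(1) = -3/2
h′′(1) = 15/4
So c_2 = h′′(1)/2! = 15/8.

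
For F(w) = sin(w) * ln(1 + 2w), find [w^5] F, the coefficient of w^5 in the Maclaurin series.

-11/3

Write out both Maclaurin series and multiply, keeping only the needed powers.
F(0) = 0
F′(0) = 0
F′′(0) = 4
F′′′(0) = -12
F^(4)(0) = 56
F^(5)(0) = -440
So c_5 = F^(5)(0)/5! = -11/3.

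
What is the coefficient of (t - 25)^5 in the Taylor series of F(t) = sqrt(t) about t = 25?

7/500000000

Use the known series and substitute for the argument.
F(25) = 5
F′(25) = 1/10
F′′(25) = -1/500
F′′′(25) = 3/25000
F^(4)(25) = -3/250000
F^(5)(25) = 21/12500000
Then c_k = F^(k)(25)/k! gives each Taylor coefficient.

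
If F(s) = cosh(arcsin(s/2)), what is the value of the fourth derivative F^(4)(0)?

5/16

Plug the Maclaurin series of the inner function into that of the outer and collect terms.
From the series, [s^4] F = 5/384; multiply by 4! = 24 to get 5/16.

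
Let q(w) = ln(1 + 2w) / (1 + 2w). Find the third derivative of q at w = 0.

Write out both Maclaurin series and multiply, keeping only the needed powers.
From the series, [w^3] q = 44/3; multiply by 3! = 6 to get 88.

88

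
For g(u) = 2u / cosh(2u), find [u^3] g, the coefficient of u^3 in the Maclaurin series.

Divide the numerator series by the denominator series (power-series long division).
g(0) = 0
g′(0) = 2
g′′(0) = 0
g′′′(0) = -24
The Taylor polynomial is Σ g^(k)(0)/k! · u^k.

-4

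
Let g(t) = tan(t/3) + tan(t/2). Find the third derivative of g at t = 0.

Expand each term separately and add.
The coefficient of t^3 in the expansion is 35/648, so g′′′(0) = 3! * (35/648) = 35/108.

35/108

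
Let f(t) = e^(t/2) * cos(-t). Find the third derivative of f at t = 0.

-11/8

Expand each factor separately, then convolve coefficients.
From the series, [t^3] f = -11/48; multiply by 3! = 6 to get -11/8.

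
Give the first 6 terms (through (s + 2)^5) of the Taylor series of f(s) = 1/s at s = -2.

-(s + 2)^5/64 - (s + 2)^4/32 - (s + 2)^3/16 - (s + 2)^2/8 - (s + 2)/4 - 1/2

f(-2) = -1/2
f′(-2) = -1/4
f′′(-2) = -1/4
f′′′(-2) = -3/8
f^(4)(-2) = -3/4
f^(5)(-2) = -15/8
Then c_k = f^(k)(-2)/k! gives each Taylor coefficient.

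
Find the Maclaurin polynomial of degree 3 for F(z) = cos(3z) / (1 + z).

Take the Cauchy product of the two expansions.
[z^0] = 1;  [z^1] = -1;  [z^2] = -7/2;  [z^3] = 7/2.

7*z^3/2 - 7*z^2/2 - z + 1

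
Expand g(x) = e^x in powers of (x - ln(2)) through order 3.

(x - ln(2))^3/3 + (x - ln(2))^2 + 2*(x - ln(2)) + 2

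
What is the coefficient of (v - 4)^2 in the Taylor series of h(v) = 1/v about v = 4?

1/64

Use the known series and substitute for the argument.
h(4) = 1/4
h′(4) = -1/16
h′′(4) = 1/32
Dividing each by k! gives the coefficients c_0, ..., c_2.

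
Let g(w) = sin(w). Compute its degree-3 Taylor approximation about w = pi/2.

1 - (w - pi/2)^2/2

Differentiate repeatedly and evaluate at the center.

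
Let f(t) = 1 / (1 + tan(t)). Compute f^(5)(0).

-256

Write 1/(1+u) = 1 - u + u^2 - u^3 + ... and substitute the series for u.
From the series, [t^5] f = -32/15; multiply by 5! = 120 to get -256.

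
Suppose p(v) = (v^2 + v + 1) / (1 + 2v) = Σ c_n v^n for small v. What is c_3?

-6

Multiply each power in the prefactor through the base expansion.
[v^0] = 1;  [v^1] = -1;  [v^2] = 3;  [v^3] = -6.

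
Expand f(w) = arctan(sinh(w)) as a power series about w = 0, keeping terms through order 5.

w^5/24 - w^3/6 + w

Plug the Maclaurin series of the inner function into that of the outer and collect terms.
f(0) = 0
f′(0) = 1
f′′(0) = 0
f′′′(0) = -1
f^(4)(0) = 0
f^(5)(0) = 5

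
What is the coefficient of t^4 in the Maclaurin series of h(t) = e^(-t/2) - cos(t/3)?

Combine the two series term by term.
h(0) = 0
h′(0) = -1/2
h′′(0) = 13/36
h′′′(0) = -1/8
h^(4)(0) = 65/1296
So c_4 = h^(4)(0)/4! = 65/31104.

65/31104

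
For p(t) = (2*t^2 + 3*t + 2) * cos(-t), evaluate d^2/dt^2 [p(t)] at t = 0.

Shift and add copies of the series according to the polynomial's terms.
The coefficient of t^2 in the expansion is 1, so p′′(0) = 2! * (1) = 2.

2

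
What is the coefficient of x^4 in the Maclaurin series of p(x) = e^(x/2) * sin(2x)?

-5/8

Multiply the two series term by term and collect like powers.
p(0) = 0
p′(0) = 2
p′′(0) = 2
p′′′(0) = -13/2
p^(4)(0) = -15
So c_4 = p^(4)(0)/4! = -5/8.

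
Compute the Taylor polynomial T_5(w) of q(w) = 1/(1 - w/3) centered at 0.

w^5/243 + w^4/81 + w^3/27 + w^2/9 + w/3 + 1

q(0) = 1
q′(0) = 1/3
q′′(0) = 2/9
q′′′(0) = 2/9
q^(4)(0) = 8/27
q^(5)(0) = 40/81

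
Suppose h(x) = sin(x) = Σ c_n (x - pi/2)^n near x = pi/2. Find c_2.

Use the known series and substitute for the argument.
h(pi/2) = 1
h′(pi/2) = 0
h′′(pi/2) = -1
So c_2 = h′′(pi/2)/2! = -1/2.

-1/2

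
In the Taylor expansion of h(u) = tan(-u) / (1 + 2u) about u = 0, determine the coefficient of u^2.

2

Multiply the two series term by term and collect like powers.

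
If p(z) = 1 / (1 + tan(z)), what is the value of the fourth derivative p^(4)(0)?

40

Use the geometric series for the reciprocal, then substitute.
The coefficient of z^4 in the expansion is 5/3, so p^(4)(0) = 4! * (5/3) = 40.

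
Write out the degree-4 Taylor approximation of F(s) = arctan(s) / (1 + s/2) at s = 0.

Multiply the two series term by term and collect like powers.
F(0) = 0
F′(0) = 1
F′′(0) = -1
F′′′(0) = -1/2
F^(4)(0) = 1
Then c_k = F^(k)(0)/k! gives each Taylor coefficient.

s^4/24 - s^3/12 - s^2/2 + s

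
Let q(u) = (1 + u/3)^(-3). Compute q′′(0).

4/3

From the series, [u^2] q = 2/3; multiply by 2! = 2 to get 4/3.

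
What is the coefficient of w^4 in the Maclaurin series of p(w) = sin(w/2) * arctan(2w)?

-11/8

Expand each factor separately, then convolve coefficients.
p(0) = 0
p′(0) = 0
p′′(0) = 2
p′′′(0) = 0
p^(4)(0) = -33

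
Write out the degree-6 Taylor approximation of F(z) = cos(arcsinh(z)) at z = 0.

-17*z^6/144 + 5*z^4/24 - z^2/2 + 1

Compose series: expand the inner function first, then feed it into the outer expansion.
F(0) = 1
F′(0) = 0
F′′(0) = -1
F′′′(0) = 0
F^(4)(0) = 5
F^(5)(0) = 0
F^(6)(0) = -85
The Taylor polynomial is Σ F^(k)(0)/k! · z^k.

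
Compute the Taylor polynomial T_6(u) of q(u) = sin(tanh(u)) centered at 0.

37*u^5/120 - u^3/2 + u

Plug the Maclaurin series of the inner function into that of the outer and collect terms.
q(0) = 0
q′(0) = 1
q′′(0) = 0
q′′′(0) = -3
q^(4)(0) = 0
q^(5)(0) = 37
q^(6)(0) = 0
Dividing each by k! gives the coefficients c_0, ..., c_6.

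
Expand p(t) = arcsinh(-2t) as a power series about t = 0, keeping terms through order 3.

4*t^3/3 - 2*t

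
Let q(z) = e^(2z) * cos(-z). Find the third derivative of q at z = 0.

2

Write out both Maclaurin series and multiply, keeping only the needed powers.
The coefficient of z^3 in the expansion is 1/3, so q′′′(0) = 3! * (1/3) = 2.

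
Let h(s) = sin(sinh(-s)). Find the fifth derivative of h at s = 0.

Compose series: expand the inner function first, then feed it into the outer expansion.
The coefficient of s^5 in the expansion is 1/15, so h^(5)(0) = 5! * (1/15) = 8.

8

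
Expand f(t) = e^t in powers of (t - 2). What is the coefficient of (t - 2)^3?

e^(2)/6

[(t - 2)^0] = e^(2);  [(t - 2)^1] = e^(2);  [(t - 2)^2] = e^(2)/2;  [(t - 2)^3] = e^(2)/6.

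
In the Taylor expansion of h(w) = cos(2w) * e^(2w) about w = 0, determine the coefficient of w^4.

-8/3

Multiply the two series term by term and collect like powers.
h(0) = 1
h′(0) = 2
h′′(0) = 0
h′′′(0) = -16
h^(4)(0) = -64
So c_4 = h^(4)(0)/4! = -8/3.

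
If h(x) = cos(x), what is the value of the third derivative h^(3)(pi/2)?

From the series, [(x - pi/2)^3] h = 1/6; multiply by 3! = 6 to get 1.

1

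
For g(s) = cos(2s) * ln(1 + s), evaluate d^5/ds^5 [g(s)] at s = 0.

24

Expand each factor separately, then convolve coefficients.
The coefficient of s^5 in the expansion is 1/5, so g^(5)(0) = 5! * (1/5) = 24.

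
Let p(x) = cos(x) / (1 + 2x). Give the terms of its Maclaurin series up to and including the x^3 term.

Write out both Maclaurin series and multiply, keeping only the needed powers.
p(0) = 1
p′(0) = -2
p′′(0) = 7
p′′′(0) = -42
Dividing each by k! gives the coefficients c_0, ..., c_3.

-7*x^3 + 7*x^2/2 - 2*x + 1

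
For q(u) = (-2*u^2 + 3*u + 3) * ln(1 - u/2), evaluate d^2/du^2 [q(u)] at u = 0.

-15/4

Multiply each power in the prefactor through the base expansion.
The coefficient of u^2 in the expansion is -15/8, so q′′(0) = 2! * (-15/8) = -15/4.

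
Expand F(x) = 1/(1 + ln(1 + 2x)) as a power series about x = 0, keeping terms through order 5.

Let u equal the inner series; expand the outer function in u and truncate.
F(0) = 1
F′(0) = -2
F′′(0) = 12
F′′′(0) = -112
F^(4)(0) = 1408
F^(5)(0) = -1800*2^(13/14)*3^(45/56)*5^(38/63)*7^(1/126)
Dividing each by k! gives the coefficients c_0, ..., c_5.

-15*2^(13/14)*3^(45/56)*5^(38/63)*7^(1/126)*x^5 + 176*x^4/3 - 56*x^3/3 + 6*x^2 - 2*x + 1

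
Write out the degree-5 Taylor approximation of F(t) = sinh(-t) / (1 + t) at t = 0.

-47*t^5/40 + 7*t^4/6 - 7*t^3/6 + t^2 - t

Expand each factor separately, then convolve coefficients.
F(0) = 0
F′(0) = -1
F′′(0) = 2
F′′′(0) = -7
F^(4)(0) = 28
F^(5)(0) = -141
Dividing each by k! gives the coefficients c_0, ..., c_5.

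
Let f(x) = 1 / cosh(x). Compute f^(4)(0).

Write the quotient as an unknown series and match coefficients against numerator = denominator · series.
The coefficient of x^4 in the expansion is 5/24, so f^(4)(0) = 4! * (5/24) = 5.

5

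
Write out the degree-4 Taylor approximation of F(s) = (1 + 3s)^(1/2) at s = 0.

Use the known series and substitute for the argument.
[s^0] = 1;  [s^1] = 3/2;  [s^2] = -9/8;  [s^3] = 27/16;  [s^4] = -405/128.

-405*s^4/128 + 27*s^3/16 - 9*s^2/8 + 3*s/2 + 1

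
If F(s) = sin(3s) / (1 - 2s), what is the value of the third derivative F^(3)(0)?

Expand each factor separately, then convolve coefficients.
The coefficient of s^3 in the expansion is 15/2, so F′′′(0) = 3! * (15/2) = 45.

45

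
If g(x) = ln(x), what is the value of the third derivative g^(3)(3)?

2/27

Compute the successive derivatives at the expansion point and divide by k!.
From the series, [(x - 3)^3] g = 1/81; multiply by 3! = 6 to get 2/27.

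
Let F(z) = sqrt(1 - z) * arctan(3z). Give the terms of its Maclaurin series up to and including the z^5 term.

Expand each factor separately, then convolve coefficients.
[z^0] = 0;  [z^1] = 3;  [z^2] = -3/2;  [z^3] = -75/8;  [z^4] = 69/16;  [z^5] = 31749/640.

31749*z^5/640 + 69*z^4/16 - 75*z^3/8 - 3*z^2/2 + 3*z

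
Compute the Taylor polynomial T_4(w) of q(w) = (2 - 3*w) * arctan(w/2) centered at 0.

Shift and add copies of the series according to the polynomial's terms.
q(0) = 0
q′(0) = 1
q′′(0) = -3
q′′′(0) = -1/2
q^(4)(0) = 3
Then c_k = q^(k)(0)/k! gives each Taylor coefficient.

w^4/8 - w^3/12 - 3*w^2/2 + w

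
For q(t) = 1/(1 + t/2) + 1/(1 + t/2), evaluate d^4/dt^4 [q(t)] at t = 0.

3

Expand each term separately and add.
The coefficient of t^4 in the expansion is 1/8, so q^(4)(0) = 4! * (1/8) = 3.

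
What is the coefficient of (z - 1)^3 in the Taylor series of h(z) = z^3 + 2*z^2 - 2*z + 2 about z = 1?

Differentiate repeatedly and evaluate at the center.
So c_3 = h′′′(1)/3! = 1.

1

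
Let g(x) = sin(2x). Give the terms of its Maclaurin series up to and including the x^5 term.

g(0) = 0
g′(0) = 2
g′′(0) = 0
g′′′(0) = -8
g^(4)(0) = 0
g^(5)(0) = 32
Dividing each by k! gives the coefficients c_0, ..., c_5.

4*x^5/15 - 4*x^3/3 + 2*x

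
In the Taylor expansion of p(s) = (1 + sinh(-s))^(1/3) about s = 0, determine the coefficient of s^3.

Plug the Maclaurin series of the inner function into that of the outer and collect terms.
So c_3 = p′′′(0)/3! = -19/162.

-19/162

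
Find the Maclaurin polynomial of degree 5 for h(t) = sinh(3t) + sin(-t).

121*t^5/60 + 14*t^3/3 + 2*t

Add the two expansions coefficient-wise.
[t^0] = 0;  [t^1] = 2;  [t^2] = 0;  [t^3] = 14/3;  [t^4] = 0;  [t^5] = 121/60.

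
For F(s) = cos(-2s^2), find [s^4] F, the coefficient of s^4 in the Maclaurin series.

F(0) = 1
F′(0) = 0
F′′(0) = 0
F′′′(0) = 0
F^(4)(0) = -48
So c_4 = F^(4)(0)/4! = -2.

-2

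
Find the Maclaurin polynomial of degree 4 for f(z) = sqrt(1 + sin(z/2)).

z^4/6144 - z^3/384 - z^2/32 + z/4 + 1

Substitute the inner expansion into the outer series and collect powers.
f(0) = 1
f′(0) = 1/4
f′′(0) = -1/16
f′′′(0) = -1/64
f^(4)(0) = 1/256
Then c_k = f^(k)(0)/k! gives each Taylor coefficient.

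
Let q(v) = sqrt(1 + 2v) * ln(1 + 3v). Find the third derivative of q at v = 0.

Write out both Maclaurin series and multiply, keeping only the needed powers.
The coefficient of v^3 in the expansion is 3, so q′′′(0) = 3! * (3) = 18.

18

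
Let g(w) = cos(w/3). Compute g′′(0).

-1/9

The coefficient of w^2 in the expansion is -1/18, so g′′(0) = 2! * (-1/18) = -1/9.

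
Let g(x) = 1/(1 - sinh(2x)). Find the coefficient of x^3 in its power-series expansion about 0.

Plug the Maclaurin series of the inner function into that of the outer and collect terms.
g(0) = 1
g′(0) = 2
g′′(0) = 8
g′′′(0) = 56

28/3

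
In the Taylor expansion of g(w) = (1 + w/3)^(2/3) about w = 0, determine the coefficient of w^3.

g(0) = 1
g′(0) = 2/9
g′′(0) = -2/81
g′′′(0) = 8/729
So c_3 = g′′′(0)/3! = 4/2187.

4/2187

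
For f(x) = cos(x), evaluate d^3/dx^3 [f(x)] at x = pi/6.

1/2

Use the known series and substitute for the argument.
From the series, [(x - pi/6)^3] f = 1/12; multiply by 3! = 6 to get 1/2.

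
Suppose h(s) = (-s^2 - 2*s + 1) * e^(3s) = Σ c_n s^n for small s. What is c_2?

Shift and add copies of the series according to the polynomial's terms.
h(0) = 1
h′(0) = 1
h′′(0) = -5
Dividing each by k! gives the coefficients c_0, ..., c_2.

-5/2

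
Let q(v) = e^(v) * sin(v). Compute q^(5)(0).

Expand each factor separately, then convolve coefficients.
From the series, [v^5] q = -1/30; multiply by 5! = 120 to get -4.

-4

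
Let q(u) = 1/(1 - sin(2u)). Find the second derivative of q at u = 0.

8

Substitute the inner expansion into the outer series and collect powers.
From the series, [u^2] q = 4; multiply by 2! = 2 to get 8.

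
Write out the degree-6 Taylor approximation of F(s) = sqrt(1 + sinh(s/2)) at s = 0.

Substitute the inner expansion into the outer series and collect powers.
F(0) = 1
F′(0) = 1/4
F′′(0) = -1/16
F′′′(0) = 7/64
F^(4)(0) = -31/256
F^(5)(0) = 241/1024
F^(6)(0) = -2401/4096

-2401*s^6/2949120 + 241*s^5/122880 - 31*s^4/6144 + 7*s^3/384 - s^2/32 + s/4 + 1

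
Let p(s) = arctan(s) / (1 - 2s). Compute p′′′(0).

22

Take the Cauchy product of the two expansions.
The coefficient of s^3 in the expansion is 11/3, so p′′′(0) = 3! * (11/3) = 22.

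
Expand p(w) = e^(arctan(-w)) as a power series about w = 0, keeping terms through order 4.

Compose series: expand the inner function first, then feed it into the outer expansion.
p(0) = 1
p′(0) = -1
p′′(0) = 1
p′′′(0) = 1
p^(4)(0) = -7
Dividing each by k! gives the coefficients c_0, ..., c_4.

-7*w^4/24 + w^3/6 + w^2/2 - w + 1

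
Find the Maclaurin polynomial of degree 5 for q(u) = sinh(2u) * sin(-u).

-u^4 - 2*u^2

Multiply the two series term by term and collect like powers.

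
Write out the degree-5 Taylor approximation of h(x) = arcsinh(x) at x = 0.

3*x^5/40 - x^3/6 + x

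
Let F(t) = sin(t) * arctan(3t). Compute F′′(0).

6

Expand each factor separately, then convolve coefficients.
The coefficient of t^2 in the expansion is 3, so F′′(0) = 2! * (3) = 6.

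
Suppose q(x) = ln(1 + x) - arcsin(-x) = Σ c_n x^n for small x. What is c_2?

Combine the two series term by term.
q(0) = 0
q′(0) = 2
q′′(0) = -1
Dividing each by k! gives the coefficients c_0, ..., c_2.

-1/2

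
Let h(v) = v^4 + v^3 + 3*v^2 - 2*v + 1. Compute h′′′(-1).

-18

The coefficient of (v + 1)^3 in the expansion is -3, so h′′′(-1) = 3! * (-3) = -18.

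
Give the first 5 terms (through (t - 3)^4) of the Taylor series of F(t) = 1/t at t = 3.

F(3) = 1/3
F′(3) = -1/9
F′′(3) = 2/27
F′′′(3) = -2/27
F^(4)(3) = 8/81

(t - 3)^4/243 - (t - 3)^3/81 + (t - 3)^2/27 - (t - 3)/9 + 1/3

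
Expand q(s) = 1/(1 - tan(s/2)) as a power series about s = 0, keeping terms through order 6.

Substitute the inner expansion into the outer series and collect powers.
q(0) = 1
q′(0) = 1/2
q′′(0) = 1/2
q′′′(0) = 1
q^(4)(0) = 5/2
q^(5)(0) = 8
q^(6)(0) = 61/2

61*s^6/1440 + s^5/15 + 5*s^4/48 + s^3/6 + s^2/4 + s/2 + 1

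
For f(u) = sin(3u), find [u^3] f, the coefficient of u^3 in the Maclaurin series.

f(0) = 0
f′(0) = 3
f′′(0) = 0
f′′′(0) = -27

-9/2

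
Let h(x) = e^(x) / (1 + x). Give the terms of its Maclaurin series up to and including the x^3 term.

-x^3/3 + x^2/2 + 1

Take the Cauchy product of the two expansions.
h(0) = 1
h′(0) = 0
h′′(0) = 1
h′′′(0) = -2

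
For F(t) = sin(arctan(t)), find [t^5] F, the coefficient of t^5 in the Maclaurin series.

Plug the Maclaurin series of the inner function into that of the outer and collect terms.
F(0) = 0
F′(0) = 1
F′′(0) = 0
F′′′(0) = -3
F^(4)(0) = 0
F^(5)(0) = 45
Then c_k = F^(k)(0)/k! gives each Taylor coefficient.

3/8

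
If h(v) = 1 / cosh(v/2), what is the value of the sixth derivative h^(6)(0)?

-61/64

Divide the numerator series by the denominator series (power-series long division).
From the series, [v^6] h = -61/46080; multiply by 6! = 720 to get -61/64.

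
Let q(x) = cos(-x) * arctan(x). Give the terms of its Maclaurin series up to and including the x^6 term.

49*x^5/120 - 5*x^3/6 + x

Multiply the two series term by term and collect like powers.
[x^0] = 0;  [x^1] = 1;  [x^2] = 0;  [x^3] = -5/6;  [x^4] = 0;  [x^5] = 49/120;  [x^6] = 0.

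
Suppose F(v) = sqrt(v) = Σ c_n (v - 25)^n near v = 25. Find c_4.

F(25) = 5
F′(25) = 1/10
F′′(25) = -1/500
F′′′(25) = 3/25000
F^(4)(25) = -3/250000
So c_4 = F^(4)(25)/4! = -1/2000000.

-1/2000000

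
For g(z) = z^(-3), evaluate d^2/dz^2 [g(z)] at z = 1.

12

The coefficient of (z - 1)^2 in the expansion is 6, so g′′(1) = 2! * (6) = 12.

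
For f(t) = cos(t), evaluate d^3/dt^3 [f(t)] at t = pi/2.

Compute the successive derivatives at the expansion point and divide by k!.
From the series, [(t - pi/2)^3] f = 1/6; multiply by 3! = 6 to get 1.

1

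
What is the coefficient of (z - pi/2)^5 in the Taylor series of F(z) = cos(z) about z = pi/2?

-1/120

Use the known series and substitute for the argument.
F(pi/2) = 0
F′(pi/2) = -1
F′′(pi/2) = 0
F′′′(pi/2) = 1
F^(4)(pi/2) = 0
F^(5)(pi/2) = -1
So c_5 = F^(5)(pi/2)/5! = -1/120.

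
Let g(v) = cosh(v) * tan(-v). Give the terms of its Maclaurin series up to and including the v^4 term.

Take the Cauchy product of the two expansions.
g(0) = 0
g′(0) = -1
g′′(0) = 0
g′′′(0) = -5
g^(4)(0) = 0
Dividing each by k! gives the coefficients c_0, ..., c_4.

-5*v^3/6 - v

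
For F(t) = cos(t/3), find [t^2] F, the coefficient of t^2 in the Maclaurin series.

-1/18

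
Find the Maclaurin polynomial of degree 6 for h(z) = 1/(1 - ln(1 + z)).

Compose series: expand the inner function first, then feed it into the outer expansion.
[z^0] = 1;  [z^1] = 1;  [z^2] = 1/2;  [z^3] = 1/3;  [z^4] = 1/6;  [z^5] = 7/60;  [z^6] = 19/360.

19*z^6/360 + 7*z^5/60 + z^4/6 + z^3/3 + z^2/2 + z + 1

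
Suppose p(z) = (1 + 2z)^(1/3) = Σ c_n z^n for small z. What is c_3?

p(0) = 1
p′(0) = 2/3
p′′(0) = -8/9
p′′′(0) = 80/27
So c_3 = p′′′(0)/3! = 40/81.

40/81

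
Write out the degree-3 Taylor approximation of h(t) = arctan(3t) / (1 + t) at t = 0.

Expand each factor separately, then convolve coefficients.
h(0) = 0
h′(0) = 3
h′′(0) = -6
h′′′(0) = -36

-6*t^3 - 3*t^2 + 3*t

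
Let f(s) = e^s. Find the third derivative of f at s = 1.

e

The coefficient of (s - 1)^3 in the expansion is e/6, so f′′′(1) = 3! * (e/6) = e.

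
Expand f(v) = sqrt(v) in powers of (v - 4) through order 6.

Differentiate repeatedly and evaluate at the center.
f(4) = 2
f′(4) = 1/4
f′′(4) = -1/32
f′′′(4) = 3/256
f^(4)(4) = -15/2048
f^(5)(4) = 105/16384
f^(6)(4) = -945/131072

-21*(v - 4)^6/2097152 + 7*(v - 4)^5/131072 - 5*(v - 4)^4/16384 + (v - 4)^3/512 - (v - 4)^2/64 + (v - 4)/4 + 2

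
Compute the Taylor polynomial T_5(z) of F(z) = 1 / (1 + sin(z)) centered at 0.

-61*z^5/120 + 2*z^4/3 - 5*z^3/6 + z^2 - z + 1

Expand as Σ (-1)^k u^k with u equal to the inner function's series.
[z^0] = 1;  [z^1] = -1;  [z^2] = 1;  [z^3] = -5/6;  [z^4] = 2/3;  [z^5] = -61/120.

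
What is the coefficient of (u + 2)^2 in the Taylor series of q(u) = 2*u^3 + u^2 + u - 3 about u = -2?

-11

q(-2) = -17
q′(-2) = 21
q′′(-2) = -22
So c_2 = q′′(-2)/2! = -11.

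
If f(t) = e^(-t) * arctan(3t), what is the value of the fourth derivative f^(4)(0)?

204

Expand each factor separately, then convolve coefficients.
From the series, [t^4] f = 17/2; multiply by 4! = 24 to get 204.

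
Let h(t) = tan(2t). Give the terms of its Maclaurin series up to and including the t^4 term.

h(0) = 0
h′(0) = 2
h′′(0) = 0
h′′′(0) = 16
h^(4)(0) = 0

8*t^3/3 + 2*t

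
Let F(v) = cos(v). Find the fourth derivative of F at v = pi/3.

1/2

From the series, [(v - pi/3)^4] F = 1/48; multiply by 4! = 24 to get 1/2.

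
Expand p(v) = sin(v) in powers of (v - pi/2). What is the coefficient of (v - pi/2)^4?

p(pi/2) = 1
p′(pi/2) = 0
p′′(pi/2) = -1
p′′′(pi/2) = 0
p^(4)(pi/2) = 1

1/24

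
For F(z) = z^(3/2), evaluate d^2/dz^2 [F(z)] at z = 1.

3/4

From the series, [(z - 1)^2] F = 3/8; multiply by 2! = 2 to get 3/4.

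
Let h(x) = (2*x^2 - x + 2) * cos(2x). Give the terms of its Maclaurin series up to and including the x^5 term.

Multiply each power in the prefactor through the base expansion.
[x^0] = 2;  [x^1] = -1;  [x^2] = -2;  [x^3] = 2;  [x^4] = -8/3;  [x^5] = -2/3.

-2*x^5/3 - 8*x^4/3 + 2*x^3 - 2*x^2 - x + 2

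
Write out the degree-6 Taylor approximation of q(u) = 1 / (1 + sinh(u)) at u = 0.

77*u^6/45 - 181*u^5/120 + 4*u^4/3 - 7*u^3/6 + u^2 - u + 1

Expand as Σ (-1)^k u^k with u equal to the inner function's series.
[u^0] = 1;  [u^1] = -1;  [u^2] = 1;  [u^3] = -7/6;  [u^4] = 4/3;  [u^5] = -181/120;  [u^6] = 77/45.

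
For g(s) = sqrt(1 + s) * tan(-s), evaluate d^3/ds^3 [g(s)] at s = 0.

-5/4

Multiply the two series term by term and collect like powers.
From the series, [s^3] g = -5/24; multiply by 3! = 6 to get -5/4.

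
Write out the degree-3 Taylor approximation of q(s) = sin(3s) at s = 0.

-9*s^3/2 + 3*s

q(0) = 0
q′(0) = 3
q′′(0) = 0
q′′′(0) = -27
Dividing each by k! gives the coefficients c_0, ..., c_3.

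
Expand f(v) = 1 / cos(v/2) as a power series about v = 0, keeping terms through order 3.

v^2/8 + 1

Divide the numerator series by the denominator series (power-series long division).
f(0) = 1
f′(0) = 0
f′′(0) = 1/4
f′′′(0) = 0
Dividing each by k! gives the coefficients c_0, ..., c_3.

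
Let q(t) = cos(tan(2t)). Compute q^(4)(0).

-112

Let u equal the inner series; expand the outer function in u and truncate.
The coefficient of t^4 in the expansion is -14/3, so q^(4)(0) = 4! * (-14/3) = -112.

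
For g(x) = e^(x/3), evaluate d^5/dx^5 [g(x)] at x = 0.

1/243

Differentiate repeatedly and evaluate at the center.
From the series, [x^5] g = 1/29160; multiply by 5! = 120 to get 1/243.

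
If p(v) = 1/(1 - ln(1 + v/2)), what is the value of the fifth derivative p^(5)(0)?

7/16

Let u equal the inner series; expand the outer function in u and truncate.
The coefficient of v^5 in the expansion is 7/1920, so p^(5)(0) = 5! * (7/1920) = 7/16.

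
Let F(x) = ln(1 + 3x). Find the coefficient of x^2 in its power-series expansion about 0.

-9/2

[x^0] = 0;  [x^1] = 3;  [x^2] = -9/2.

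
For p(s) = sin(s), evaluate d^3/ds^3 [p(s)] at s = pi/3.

From the series, [(s - pi/3)^3] p = -1/12; multiply by 3! = 6 to get -1/2.

-1/2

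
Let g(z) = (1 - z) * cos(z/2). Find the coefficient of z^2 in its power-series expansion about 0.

Shift and add copies of the series according to the polynomial's terms.
g(0) = 1
g′(0) = -1
g′′(0) = -1/4
The Taylor polynomial is Σ g^(k)(0)/k! · z^k.

-1/8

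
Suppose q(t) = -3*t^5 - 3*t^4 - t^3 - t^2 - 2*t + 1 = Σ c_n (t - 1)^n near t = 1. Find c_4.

Use the known series and substitute for the argument.
q(1) = -9
q′(1) = -34
q′′(1) = -104
q′′′(1) = -258
q^(4)(1) = -432

-18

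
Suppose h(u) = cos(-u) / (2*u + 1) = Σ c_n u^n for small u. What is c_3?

Expand 1/(denominator) as a geometric series and multiply by the numerator's series.
h(0) = 1
h′(0) = -2
h′′(0) = 7
h′′′(0) = -42
So c_3 = h′′′(0)/3! = -7.

-7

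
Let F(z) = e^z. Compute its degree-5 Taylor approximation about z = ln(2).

Compute the successive derivatives at the expansion point and divide by k!.
[(z - ln(2))^0] = 2;  [(z - ln(2))^1] = 2;  [(z - ln(2))^2] = 1;  [(z - ln(2))^3] = 1/3;  [(z - ln(2))^4] = 1/12;  [(z - ln(2))^5] = 1/60.

(z - ln(2))^5/60 + (z - ln(2))^4/12 + (z - ln(2))^3/3 + (z - ln(2))^2 + 2*(z - ln(2)) + 2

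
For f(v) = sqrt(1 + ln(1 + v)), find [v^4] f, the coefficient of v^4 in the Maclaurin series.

Substitute the inner expansion into the outer series and collect powers.
f(0) = 1
f′(0) = 1/2
f′′(0) = -3/4
f′′′(0) = 17/8
f^(4)(0) = -143/16
Then c_k = f^(k)(0)/k! gives each Taylor coefficient.

-143/384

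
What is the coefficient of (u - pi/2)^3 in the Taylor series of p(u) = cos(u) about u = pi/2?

1/6

[(u - pi/2)^0] = 0;  [(u - pi/2)^1] = -1;  [(u - pi/2)^2] = 0;  [(u - pi/2)^3] = 1/6.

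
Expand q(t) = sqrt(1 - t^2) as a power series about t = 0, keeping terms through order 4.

Differentiate repeatedly and evaluate at the center.
q(0) = 1
q′(0) = 0
q′′(0) = -1
q′′′(0) = 0
q^(4)(0) = -3
The Taylor polynomial is Σ q^(k)(0)/k! · t^k.

-t^4/8 - t^2/2 + 1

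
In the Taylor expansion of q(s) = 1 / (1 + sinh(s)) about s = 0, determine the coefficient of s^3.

Write 1/(1+u) = 1 - u + u^2 - u^3 + ... and substitute the series for u.

-7/6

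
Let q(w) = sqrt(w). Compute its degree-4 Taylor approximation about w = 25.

Differentiate repeatedly and evaluate at the center.
q(25) = 5
q′(25) = 1/10
q′′(25) = -1/500
q′′′(25) = 3/25000
q^(4)(25) = -3/250000

-(w - 25)^4/2000000 + (w - 25)^3/50000 - (w - 25)^2/1000 + (w - 25)/10 + 5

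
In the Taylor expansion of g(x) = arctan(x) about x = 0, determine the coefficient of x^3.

-1/3

Differentiate repeatedly and evaluate at the center.
g(0) = 0
g′(0) = 1
g′′(0) = 0
g′′′(0) = -2
Then c_k = g^(k)(0)/k! gives each Taylor coefficient.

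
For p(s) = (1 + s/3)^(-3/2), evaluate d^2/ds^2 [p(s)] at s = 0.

5/12

The coefficient of s^2 in the expansion is 5/24, so p′′(0) = 2! * (5/24) = 5/12.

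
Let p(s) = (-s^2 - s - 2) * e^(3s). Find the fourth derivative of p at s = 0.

-378

Distribute the polynomial across the series and collect like powers.
The coefficient of s^4 in the expansion is -63/4, so p^(4)(0) = 4! * (-63/4) = -378.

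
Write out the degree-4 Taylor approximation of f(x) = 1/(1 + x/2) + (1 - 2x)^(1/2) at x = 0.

-9*x^4/16 - 5*x^3/8 - x^2/4 - 3*x/2 + 2

Expand each term separately and add.
[x^0] = 2;  [x^1] = -3/2;  [x^2] = -1/4;  [x^3] = -5/8;  [x^4] = -9/16.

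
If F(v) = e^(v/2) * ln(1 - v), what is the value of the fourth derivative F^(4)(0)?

-12

Write out both Maclaurin series and multiply, keeping only the needed powers.
The coefficient of v^4 in the expansion is -1/2, so F^(4)(0) = 4! * (-1/2) = -12.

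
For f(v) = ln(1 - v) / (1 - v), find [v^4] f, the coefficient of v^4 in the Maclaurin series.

Expand 1/(denominator) as a geometric series and multiply by the numerator's series.
f(0) = 0
f′(0) = -1
f′′(0) = -3
f′′′(0) = -11
f^(4)(0) = -50

-25/12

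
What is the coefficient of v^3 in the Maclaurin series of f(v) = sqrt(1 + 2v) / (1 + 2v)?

-5/2

Multiply the two series term by term and collect like powers.
f(0) = 1
f′(0) = -1
f′′(0) = 3
f′′′(0) = -15
The Taylor polynomial is Σ f^(k)(0)/k! · v^k.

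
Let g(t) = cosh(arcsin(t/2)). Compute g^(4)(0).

5/16

Let u equal the inner series; expand the outer function in u and truncate.
The coefficient of t^4 in the expansion is 5/384, so g^(4)(0) = 4! * (5/384) = 5/16.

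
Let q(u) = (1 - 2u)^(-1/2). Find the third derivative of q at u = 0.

15

Apply the Taylor formula c_k = f^(k)(a)/k!.
The coefficient of u^3 in the expansion is 5/2, so q′′′(0) = 3! * (5/2) = 15.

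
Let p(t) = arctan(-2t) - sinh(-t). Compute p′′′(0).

17

Add the two expansions coefficient-wise.
From the series, [t^3] p = 17/6; multiply by 3! = 6 to get 17.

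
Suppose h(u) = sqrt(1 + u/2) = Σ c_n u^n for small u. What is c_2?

h(0) = 1
h′(0) = 1/4
h′′(0) = -1/16
So c_2 = h′′(0)/2! = -1/32.

-1/32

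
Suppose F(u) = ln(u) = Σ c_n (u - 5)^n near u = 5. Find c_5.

1/15625

[(u - 5)^0] = ln(5);  [(u - 5)^1] = 1/5;  [(u - 5)^2] = -1/50;  [(u - 5)^3] = 1/375;  [(u - 5)^4] = -1/2500;  [(u - 5)^5] = 1/15625.
So c_5 = F^(5)(5)/5! = 1/15625.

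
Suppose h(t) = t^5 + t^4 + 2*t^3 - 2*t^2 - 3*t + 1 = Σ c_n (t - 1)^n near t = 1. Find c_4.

6

Compute the successive derivatives at the expansion point and divide by k!.
[(t - 1)^0] = 0;  [(t - 1)^1] = 8;  [(t - 1)^2] = 20;  [(t - 1)^3] = 16;  [(t - 1)^4] = 6.
So c_4 = h^(4)(1)/4! = 6.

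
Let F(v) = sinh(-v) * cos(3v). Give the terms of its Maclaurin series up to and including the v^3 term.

13*v^3/3 - v

Write out both Maclaurin series and multiply, keeping only the needed powers.
[v^0] = 0;  [v^1] = -1;  [v^2] = 0;  [v^3] = 13/3.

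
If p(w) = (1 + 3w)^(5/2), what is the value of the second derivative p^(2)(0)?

From the series, [w^2] p = 135/8; multiply by 2! = 2 to get 135/4.

135/4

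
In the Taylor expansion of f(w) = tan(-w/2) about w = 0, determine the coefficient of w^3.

f(0) = 0
f′(0) = -1/2
f′′(0) = 0
f′′′(0) = -1/4

-1/24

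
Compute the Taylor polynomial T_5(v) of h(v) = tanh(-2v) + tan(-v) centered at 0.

-22*v^5/5 + 7*v^3/3 - 3*v

Expand each term separately and add.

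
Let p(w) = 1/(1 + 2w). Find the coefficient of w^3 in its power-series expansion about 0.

-8

Differentiate repeatedly and evaluate at the center.
[w^0] = 1;  [w^1] = -2;  [w^2] = 4;  [w^3] = -8.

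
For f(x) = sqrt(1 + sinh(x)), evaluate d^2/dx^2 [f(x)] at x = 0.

Compose series: expand the inner function first, then feed it into the outer expansion.
The coefficient of x^2 in the expansion is -1/8, so f′′(0) = 2! * (-1/8) = -1/4.

-1/4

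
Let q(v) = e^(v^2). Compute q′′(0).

From the series, [v^2] q = 1; multiply by 2! = 2 to get 2.

2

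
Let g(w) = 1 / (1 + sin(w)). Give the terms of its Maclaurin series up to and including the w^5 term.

-61*w^5/120 + 2*w^4/3 - 5*w^3/6 + w^2 - w + 1

Write 1/(1+u) = 1 - u + u^2 - u^3 + ... and substitute the series for u.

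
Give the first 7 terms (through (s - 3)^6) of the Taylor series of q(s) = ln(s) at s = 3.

q(3) = ln(3)
q′(3) = 1/3
q′′(3) = -1/9
q′′′(3) = 2/27
q^(4)(3) = -2/27
q^(5)(3) = 8/81
q^(6)(3) = -40/243
Dividing each by k! gives the coefficients c_0, ..., c_6.

-(s - 3)^6/4374 + (s - 3)^5/1215 - (s - 3)^4/324 + (s - 3)^3/81 - (s - 3)^2/18 + (s - 3)/3 + ln(3)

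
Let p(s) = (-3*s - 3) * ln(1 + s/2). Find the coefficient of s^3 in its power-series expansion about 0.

Multiply each power in the prefactor through the base expansion.

1/4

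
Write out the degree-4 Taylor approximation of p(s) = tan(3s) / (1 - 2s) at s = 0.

42*s^4 + 21*s^3 + 6*s^2 + 3*s

Multiply the two series term by term and collect like powers.
p(0) = 0
p′(0) = 3
p′′(0) = 12
p′′′(0) = 126
p^(4)(0) = 1008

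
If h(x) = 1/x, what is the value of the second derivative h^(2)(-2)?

-1/4

Use the known series and substitute for the argument.
The coefficient of (x + 2)^2 in the expansion is -1/8, so h′′(-2) = 2! * (-1/8) = -1/4.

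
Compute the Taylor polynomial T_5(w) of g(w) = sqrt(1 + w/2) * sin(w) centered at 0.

341*w^5/30720 - 13*w^4/384 - 19*w^3/96 + w^2/4 + w

Multiply the two series term by term and collect like powers.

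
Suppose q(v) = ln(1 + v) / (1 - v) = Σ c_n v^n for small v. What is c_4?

7/12

Take the Cauchy product of the two expansions.
q(0) = 0
q′(0) = 1
q′′(0) = 1
q′′′(0) = 5
q^(4)(0) = 14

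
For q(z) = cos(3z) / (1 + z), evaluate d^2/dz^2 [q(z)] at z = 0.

Write out both Maclaurin series and multiply, keeping only the needed powers.
The coefficient of z^2 in the expansion is -7/2, so q′′(0) = 2! * (-7/2) = -7.

-7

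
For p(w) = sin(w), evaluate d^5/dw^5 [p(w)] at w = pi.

The coefficient of (w - pi)^5 in the expansion is -1/120, so p^(5)(pi) = 5! * (-1/120) = -1.

-1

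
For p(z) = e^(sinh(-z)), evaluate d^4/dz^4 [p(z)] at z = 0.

5

Plug the Maclaurin series of the inner function into that of the outer and collect terms.
From the series, [z^4] p = 5/24; multiply by 4! = 24 to get 5.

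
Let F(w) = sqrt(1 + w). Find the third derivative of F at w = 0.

3/8

From the series, [w^3] F = 1/16; multiply by 3! = 6 to get 3/8.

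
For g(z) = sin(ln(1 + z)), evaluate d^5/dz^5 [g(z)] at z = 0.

Compose series: expand the inner function first, then feed it into the outer expansion.
The coefficient of z^5 in the expansion is -1/12, so g^(5)(0) = 5! * (-1/12) = -10.

-10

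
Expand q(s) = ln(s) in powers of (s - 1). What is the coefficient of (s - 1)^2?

-1/2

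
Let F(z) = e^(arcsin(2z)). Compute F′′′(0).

16

Substitute the inner expansion into the outer series and collect powers.
The coefficient of z^3 in the expansion is 8/3, so F′′′(0) = 3! * (8/3) = 16.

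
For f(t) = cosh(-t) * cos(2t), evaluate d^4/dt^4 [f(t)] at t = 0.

-7

Take the Cauchy product of the two expansions.
The coefficient of t^4 in the expansion is -7/24, so f^(4)(0) = 4! * (-7/24) = -7.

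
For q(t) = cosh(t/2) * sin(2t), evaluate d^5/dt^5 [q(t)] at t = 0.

Write out both Maclaurin series and multiply, keeping only the needed powers.
The coefficient of t^5 in the expansion is 101/960, so q^(5)(0) = 5! * (101/960) = 101/8.

101/8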